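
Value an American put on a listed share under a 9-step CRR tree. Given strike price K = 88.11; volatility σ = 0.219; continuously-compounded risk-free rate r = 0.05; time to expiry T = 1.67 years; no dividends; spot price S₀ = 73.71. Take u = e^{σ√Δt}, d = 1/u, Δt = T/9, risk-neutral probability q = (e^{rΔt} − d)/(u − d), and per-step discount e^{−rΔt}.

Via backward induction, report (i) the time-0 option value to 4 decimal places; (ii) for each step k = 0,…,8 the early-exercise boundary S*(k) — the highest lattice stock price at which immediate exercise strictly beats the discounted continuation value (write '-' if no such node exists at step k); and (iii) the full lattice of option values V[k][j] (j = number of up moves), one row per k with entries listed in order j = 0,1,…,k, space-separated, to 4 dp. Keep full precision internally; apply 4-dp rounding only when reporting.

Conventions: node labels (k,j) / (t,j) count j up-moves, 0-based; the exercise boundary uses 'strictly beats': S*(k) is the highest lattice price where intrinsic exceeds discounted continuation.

price = 15.3133
boundary = - 67.0743 61.0361 67.0743 61.0361 67.0743 73.7100 67.0743 73.7100
tree:
15.3133
21.0357 10.4232
27.0739 15.0414 6.4423
32.5686 21.0357 9.9013 3.4365
37.5687 27.0739 14.7144 5.7355 1.4236
42.1186 32.5686 21.0357 9.2735 2.6459 0.3464
46.2589 37.5687 27.0739 14.4000 4.8138 0.7373 0.0000
50.0265 42.1186 32.5686 21.0357 8.5056 1.5692 0.0000 0.0000
53.4549 46.2589 37.5687 27.0739 14.4000 3.3397 0.0000 0.0000 0.0000
56.5747 50.0265 42.1186 32.5686 21.0357 7.1079 0.0000 0.0000 0.0000 0.0000

params: Δt=0.18556 u=1.09893 d=0.90998 q=0.52576 e^(-rΔt)=0.99077
t_9 payoffs: 56.5747 50.0265 42.1186 32.5686 21.0357 7.1079 0.0000 0.0000 0.0000 0.0000
t_8: node(8,0) S=34.6551 payoff=53.4549 vs cont=52.6412 → 53.4549 [stop]  node(8,1) S=41.8511 payoff=46.2589 vs cont=45.4452 → 46.2589 [stop]  node(8,2) S=50.5413 payoff=37.5687 vs cont=36.7550 → 37.5687 [stop]  node(8,3) S=61.0361 payoff=27.0739 vs cont=26.2603 → 27.0739 [stop]  node(8,4) S=73.7100 payoff=14.4000 vs cont=13.5863 → 14.4000 [stop]  node(8,5) S=89.0156 payoff=0.0000 vs cont=3.3397 → 3.3397 [wait]  node(8,6) S=107.4994 payoff=0.0000 vs cont=0.0000 → 0.0000 [wait]  node(8,7) S=129.8213 payoff=0.0000 vs cont=0.0000 → 0.0000 [wait]  node(8,8) S=156.7783 payoff=0.0000 vs cont=0.0000 → 0.0000 [wait]  ⇒ S*(8)=73.7100
t_7: node(7,0) S=38.0835 payoff=50.0265 vs cont=49.2128 → 50.0265 [stop]  node(7,1) S=45.9914 payoff=42.1186 vs cont=41.3049 → 42.1186 [stop]  node(7,2) S=55.5414 payoff=32.5686 vs cont=31.7549 → 32.5686 [stop]  node(7,3) S=67.0743 payoff=21.0357 vs cont=20.2220 → 21.0357 [stop]  node(7,4) S=81.0021 payoff=7.1079 vs cont=8.5056 → 8.5056 [wait]  node(7,5) S=97.8219 payoff=0.0000 vs cont=1.5692 → 1.5692 [wait]  node(7,6) S=118.1343 payoff=0.0000 vs cont=0.0000 → 0.0000 [wait]  node(7,7) S=142.6645 payoff=0.0000 vs cont=0.0000 → 0.0000 [wait]  ⇒ S*(7)=67.0743
t_6: node(6,0) S=41.8511 payoff=46.2589 vs cont=45.4452 → 46.2589 [stop]  node(6,1) S=50.5413 payoff=37.5687 vs cont=36.7550 → 37.5687 [stop]  node(6,2) S=61.0361 payoff=27.0739 vs cont=26.2603 → 27.0739 [stop]  node(6,3) S=73.7100 payoff=14.4000 vs cont=14.3144 → 14.4000 [stop]  node(6,4) S=89.0156 payoff=0.0000 vs cont=4.8138 → 4.8138 [wait]  node(6,5) S=107.4994 payoff=0.0000 vs cont=0.7373 → 0.7373 [wait]  node(6,6) S=129.8213 payoff=0.0000 vs cont=0.0000 → 0.0000 [wait]  ⇒ S*(6)=73.7100
t_5: node(5,0) S=45.9914 payoff=42.1186 vs cont=41.3049 → 42.1186 [stop]  node(5,1) S=55.5414 payoff=32.5686 vs cont=31.7549 → 32.5686 [stop]  node(5,2) S=67.0743 payoff=21.0357 vs cont=20.2220 → 21.0357 [stop]  node(5,3) S=81.0021 payoff=7.1079 vs cont=9.2735 → 9.2735 [wait]  node(5,4) S=97.8219 payoff=0.0000 vs cont=2.6459 → 2.6459 [wait]  node(5,5) S=118.1343 payoff=0.0000 vs cont=0.3464 → 0.3464 [wait]  ⇒ S*(5)=67.0743
t_4: node(4,0) S=50.5413 payoff=37.5687 vs cont=36.7550 → 37.5687 [stop]  node(4,1) S=61.0361 payoff=27.0739 vs cont=26.2603 → 27.0739 [stop]  node(4,2) S=73.7100 payoff=14.4000 vs cont=14.7144 → 14.7144 [wait]  node(4,3) S=89.0156 payoff=0.0000 vs cont=5.7355 → 5.7355 [wait]  node(4,4) S=107.4994 payoff=0.0000 vs cont=1.4236 → 1.4236 [wait]  ⇒ S*(4)=61.0361
t_3: node(3,0) S=55.5414 payoff=32.5686 vs cont=31.7549 → 32.5686 [stop]  node(3,1) S=67.0743 payoff=21.0357 vs cont=20.3857 → 21.0357 [stop]  node(3,2) S=81.0021 payoff=7.1079 vs cont=9.9013 → 9.9013 [wait]  node(3,3) S=97.8219 payoff=0.0000 vs cont=3.4365 → 3.4365 [wait]  ⇒ S*(3)=67.0743
t_2: node(2,0) S=61.0361 payoff=27.0739 vs cont=26.2603 → 27.0739 [stop]  node(2,1) S=73.7100 payoff=14.4000 vs cont=15.0414 → 15.0414 [wait]  node(2,2) S=89.0156 payoff=0.0000 vs cont=6.4423 → 6.4423 [wait]  ⇒ S*(2)=61.0361
t_1: node(1,0) S=67.0743 payoff=21.0357 vs cont=20.5561 → 21.0357 [stop]  node(1,1) S=81.0021 payoff=7.1079 vs cont=10.4232 → 10.4232 [wait]  ⇒ S*(1)=67.0743
t_0: node(0,0) S=73.7100 payoff=14.4000 vs cont=15.3133 → 15.3133 [wait]  ⇒ S*(0)=-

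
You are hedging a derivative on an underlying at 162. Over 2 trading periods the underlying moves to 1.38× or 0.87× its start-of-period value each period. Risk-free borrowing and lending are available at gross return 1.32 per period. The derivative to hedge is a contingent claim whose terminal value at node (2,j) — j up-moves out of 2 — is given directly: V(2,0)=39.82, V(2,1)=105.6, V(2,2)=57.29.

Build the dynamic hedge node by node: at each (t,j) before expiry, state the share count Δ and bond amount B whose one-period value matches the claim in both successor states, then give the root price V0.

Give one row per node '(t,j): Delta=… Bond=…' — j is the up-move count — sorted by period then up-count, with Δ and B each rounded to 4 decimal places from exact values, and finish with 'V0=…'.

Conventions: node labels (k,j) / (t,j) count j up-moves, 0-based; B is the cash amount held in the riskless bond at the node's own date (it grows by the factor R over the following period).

The replicating-portfolio and risk-neutral prices coincide; use p* = (1.32−0.87)/(1.38−0.87) = 0.8824 for the latter.
Terminal payoffs: V(2,0)=39.8200, V(2,1)=105.6000, V(2,2)=57.2900
Node (1,0) S=140.9400: V=(p*·105.6000+(1−p*)·39.8200)/1.32=74.1373; Δ=(105.6000−39.8200)/(194.4972−122.6178)=0.9151; B=V−Δ·S=-54.8431
Node (1,1) S=223.5600: V=(p*·57.2900+(1−p*)·105.6000)/1.32=47.7072; Δ=(57.2900−105.6000)/(308.5128−194.4972)=-0.4237; B=V−Δ·S=142.4327
Node (0,0) S=162.0000: V=(p*·47.7072+(1−p*)·74.1373)/1.32=38.4975; Δ=(47.7072−74.1373)/(223.5600−140.9400)=-0.3199; B=V−Δ·S=90.3211
Sanity check at the root: Δ(0,0)·S0 + B(0,0) reproduces V0 = 38.4975.

(0,0): Delta=-0.3199 Bond=90.3211
(1,0): Delta=0.9151 Bond=-54.8431
(1,1): Delta=-0.4237 Bond=142.4327
V0=38.4975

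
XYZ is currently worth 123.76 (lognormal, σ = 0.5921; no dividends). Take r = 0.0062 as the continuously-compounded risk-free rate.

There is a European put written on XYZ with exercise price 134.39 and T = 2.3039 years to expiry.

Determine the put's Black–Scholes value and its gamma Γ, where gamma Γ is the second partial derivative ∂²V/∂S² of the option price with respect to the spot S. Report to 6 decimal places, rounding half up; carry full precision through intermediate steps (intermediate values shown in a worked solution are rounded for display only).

price = 48.917691
Γ = 0.003345

σ√T = 0.5921·√2.3039 = 0.898725
d₁ = (ln(S/K) + (r+σ²/2)T) / (σ√T) = (ln(123.76/134.39) + (0.0062+0.5921²/2)·2.3039) / 0.898725 = (-0.082402 + 0.418138) / 0.898725 = 0.373569
d₂ = d₁ − σ√T = 0.373569 − 0.898725 = -0.525156
e^{−rT} = 0.985817
N(−d₁) = 0.354363,  N(−d₂) = 0.700263
Put price V = K·e^{−rT}·N(−d₂) − S·N(−d₁) = 92.773598 − 43.855906 = 48.917691
φ(d₁) = (1/√(2π))·e^{−d₁²/2} = 0.372054
Γ = φ(d₁) / (S·σ·√T) = 0.003345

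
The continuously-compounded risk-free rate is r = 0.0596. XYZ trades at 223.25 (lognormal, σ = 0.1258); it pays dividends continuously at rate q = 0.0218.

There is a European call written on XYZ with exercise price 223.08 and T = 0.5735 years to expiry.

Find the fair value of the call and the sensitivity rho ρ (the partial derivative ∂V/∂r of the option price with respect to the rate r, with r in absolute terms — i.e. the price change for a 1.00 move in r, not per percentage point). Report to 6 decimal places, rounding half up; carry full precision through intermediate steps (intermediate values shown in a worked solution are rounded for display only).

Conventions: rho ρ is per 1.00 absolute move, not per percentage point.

price = 10.958168
ρ = 71.033033

σ√T = 0.1258·√0.5735 = 0.095268
d₁ = (ln(S/K) + (r−q+σ²/2)T) / (σ√T) = (ln(223.25/223.08) + (0.0596−0.0218+0.1258²/2)·0.5735) / 0.095268 = (0.000762 + 0.026216) / 0.095268 = 0.283181
d₂ = d₁ − σ√T = 0.283181 − 0.095268 = 0.187913
e^{−rT} = 0.966397
e^{−qT} = 0.987576
N(d₁) = 0.611481,  N(d₂) = 0.574527
Call price V = S·e^{−qT}·N(d₁) − K·e^{−rT}·N(d₂) = 134.816988 − 123.858819 = 10.958168
ρ = K·T·e^{−rT}·N(d₂) = 71.033033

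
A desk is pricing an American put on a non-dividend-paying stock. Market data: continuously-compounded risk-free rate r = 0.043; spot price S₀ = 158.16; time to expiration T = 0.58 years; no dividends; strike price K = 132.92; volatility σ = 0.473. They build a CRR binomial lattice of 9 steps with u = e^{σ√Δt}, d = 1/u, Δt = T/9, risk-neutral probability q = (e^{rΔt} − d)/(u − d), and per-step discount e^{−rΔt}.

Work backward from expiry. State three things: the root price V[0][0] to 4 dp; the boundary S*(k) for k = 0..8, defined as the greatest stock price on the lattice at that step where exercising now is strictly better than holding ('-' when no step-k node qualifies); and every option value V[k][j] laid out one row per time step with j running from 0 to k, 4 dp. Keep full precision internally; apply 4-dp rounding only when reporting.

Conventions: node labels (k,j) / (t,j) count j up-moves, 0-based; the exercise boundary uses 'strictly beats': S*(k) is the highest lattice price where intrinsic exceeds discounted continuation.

Δt=0.06444  u=1.12758  d=0.88685  q=0.48154  discount=0.99723
step 9 (expiry): payoffs max(K−S,0) = 79.2460 64.6767 46.1526 22.6005 0.0000 0.0000 0.0000 0.0000 0.0000 0.0000
step 8: (k=8,j=0): S=60.5218, K−S=72.3982, hold=72.0303 ⇒ V=72.3982 exercise | (k=8,j=1): S=76.9499, K−S=55.9701, hold=55.6022 ⇒ V=55.9701 exercise | (k=8,j=2): S=97.8373, K−S=35.0827, hold=34.7149 ⇒ V=35.0827 exercise | (k=8,j=3): S=124.3943, K−S=8.5257, hold=11.6849 ⇒ V=11.6849 continue | (k=8,j=4): S=158.1600, K−S=0.0000, hold=0.0000 ⇒ V=0.0000 continue | (k=8,j=5): S=201.0911, K−S=0.0000, hold=0.0000 ⇒ V=0.0000 continue | (k=8,j=6): S=255.6754, K−S=0.0000, hold=0.0000 ⇒ V=0.0000 continue | (k=8,j=7): S=325.0761, K−S=0.0000, hold=0.0000 ⇒ V=0.0000 continue | (k=8,j=8): S=413.3150, K−S=0.0000, hold=0.0000 ⇒ V=0.0000 continue  boundary S*=97.8373
step 7: (k=7,j=0): S=68.2433, K−S=64.6767, hold=64.3088 ⇒ V=64.6767 exercise | (k=7,j=1): S=86.7674, K−S=46.1526, hold=45.7848 ⇒ V=46.1526 exercise | (k=7,j=2): S=110.3195, K−S=22.6005, hold=23.7497 ⇒ V=23.7497 continue | (k=7,j=3): S=140.2648, K−S=0.0000, hold=6.0413 ⇒ V=6.0413 continue | (k=7,j=4): S=178.3383, K−S=0.0000, hold=0.0000 ⇒ V=0.0000 continue | (k=7,j=5): S=226.7466, K−S=0.0000, hold=0.0000 ⇒ V=0.0000 continue | (k=7,j=6): S=288.2949, K−S=0.0000, hold=0.0000 ⇒ V=0.0000 continue | (k=7,j=7): S=366.5499, K−S=0.0000, hold=0.0000 ⇒ V=0.0000 continue  boundary S*=86.7674
step 6: (k=6,j=0): S=76.9499, K−S=55.9701, hold=55.6022 ⇒ V=55.9701 exercise | (k=6,j=1): S=97.8373, K−S=35.0827, hold=35.2668 ⇒ V=35.2668 continue | (k=6,j=2): S=124.3943, K−S=8.5257, hold=15.1802 ⇒ V=15.1802 continue | (k=6,j=3): S=158.1600, K−S=0.0000, hold=3.1235 ⇒ V=3.1235 continue | (k=6,j=4): S=201.0911, K−S=0.0000, hold=0.0000 ⇒ V=0.0000 continue | (k=6,j=5): S=255.6754, K−S=0.0000, hold=0.0000 ⇒ V=0.0000 continue | (k=6,j=6): S=325.0761, K−S=0.0000, hold=0.0000 ⇒ V=0.0000 continue  boundary S*=76.9499
step 5: (k=5,j=0): S=86.7674, K−S=46.1526, hold=45.8732 ⇒ V=46.1526 exercise | (k=5,j=1): S=110.3195, K−S=22.6005, hold=25.5234 ⇒ V=25.5234 continue | (k=5,j=2): S=140.2648, K−S=0.0000, hold=9.3484 ⇒ V=9.3484 continue | (k=5,j=3): S=178.3383, K−S=0.0000, hold=1.6149 ⇒ V=1.6149 continue | (k=5,j=4): S=226.7466, K−S=0.0000, hold=0.0000 ⇒ V=0.0000 continue | (k=5,j=5): S=288.2949, K−S=0.0000, hold=0.0000 ⇒ V=0.0000 continue  boundary S*=86.7674
step 4: (k=4,j=0): S=97.8373, K−S=35.0827, hold=36.1185 ⇒ V=36.1185 continue | (k=4,j=1): S=124.3943, K−S=8.5257, hold=17.6853 ⇒ V=17.6853 continue | (k=4,j=2): S=158.1600, K−S=0.0000, hold=5.6088 ⇒ V=5.6088 continue | (k=4,j=3): S=201.0911, K−S=0.0000, hold=0.8349 ⇒ V=0.8349 continue | (k=4,j=4): S=255.6754, K−S=0.0000, hold=0.0000 ⇒ V=0.0000 continue  boundary S*=-
step 3: (k=3,j=0): S=110.3195, K−S=22.6005, hold=27.1667 ⇒ V=27.1667 continue | (k=3,j=1): S=140.2648, K−S=0.0000, hold=11.8371 ⇒ V=11.8371 continue | (k=3,j=2): S=178.3383, K−S=0.0000, hold=3.3008 ⇒ V=3.3008 continue | (k=3,j=3): S=226.7466, K−S=0.0000, hold=0.4317 ⇒ V=0.4317 continue  boundary S*=-
step 2: (k=2,j=0): S=124.3943, K−S=8.5257, hold=19.7301 ⇒ V=19.7301 continue | (k=2,j=1): S=158.1600, K−S=0.0000, hold=7.7051 ⇒ V=7.7051 continue | (k=2,j=2): S=201.0911, K−S=0.0000, hold=1.9139 ⇒ V=1.9139 continue  boundary S*=-
step 1: (k=1,j=0): S=140.2648, K−S=0.0000, hold=13.9010 ⇒ V=13.9010 continue | (k=1,j=1): S=178.3383, K−S=0.0000, hold=4.9028 ⇒ V=4.9028 continue  boundary S*=-
step 0: (k=0,j=0): S=158.1600, K−S=0.0000, hold=9.5415 ⇒ V=9.5415 continue  boundary S*=-

price = 9.5415
boundary = - - - - - 86.7674 76.9499 86.7674 97.8373
tree:
9.5415
13.9010 4.9028
19.7301 7.7051 1.9139
27.1667 11.8371 3.3008 0.4317
36.1185 17.6853 5.6088 0.8349 0.0000
46.1526 25.5234 9.3484 1.6149 0.0000 0.0000
55.9701 35.2668 15.1802 3.1235 0.0000 0.0000 0.0000
64.6767 46.1526 23.7497 6.0413 0.0000 0.0000 0.0000 0.0000
72.3982 55.9701 35.0827 11.6849 0.0000 0.0000 0.0000 0.0000 0.0000
79.2460 64.6767 46.1526 22.6005 0.0000 0.0000 0.0000 0.0000 0.0000 0.0000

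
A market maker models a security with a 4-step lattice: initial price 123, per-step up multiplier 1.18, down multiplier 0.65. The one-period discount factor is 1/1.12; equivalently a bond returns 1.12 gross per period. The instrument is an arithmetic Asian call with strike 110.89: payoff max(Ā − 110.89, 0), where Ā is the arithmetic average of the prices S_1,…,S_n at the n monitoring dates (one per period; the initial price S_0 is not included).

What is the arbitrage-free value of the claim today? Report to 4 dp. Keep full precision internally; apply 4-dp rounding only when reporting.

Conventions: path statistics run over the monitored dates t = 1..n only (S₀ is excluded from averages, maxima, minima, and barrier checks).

With p* = (R−d)/(u−d) = 0.8868, sum probability × payoff across the paths and divide by R^4.
Enumerate all 2^4 = 16 price paths (U = up ×1.18, D = down ×0.65); each path with k up-moves has probability p*^k·(1−p*)^(4−k).
DDDD: Ā=46.9132, payoff=0.0000, prob=0.000164
UDDD: Ā=85.1654, payoff=0.0000, prob=0.001287
DUDD: Ā=68.8679, payoff=0.0000, prob=0.001287
UUDD: Ā=125.0218, payoff=14.1318, prob=0.010078
DDUD: Ā=58.2746, payoff=0.0000, prob=0.001287
UDUD: Ā=105.7907, payoff=0.0000, prob=0.010078
DUUD: Ā=89.4932, payoff=0.0000, prob=0.010078
UUUD: Ā=162.4646, payoff=51.5746, prob=0.078948
DDDU: Ā=51.3889, payoff=0.0000, prob=0.001287
UDDU: Ā=93.2905, payoff=0.0000, prob=0.010078
DUDU: Ā=76.9930, payoff=0.0000, prob=0.010078
UUDU: Ā=139.7720, payoff=28.8820, prob=0.078948
DDUU: Ā=66.3997, payoff=0.0000, prob=0.010078
UDUU: Ā=120.5409, payoff=9.6509, prob=0.078948
DUUU: Ā=104.2434, payoff=0.0000, prob=0.078948
UUUU: Ā=189.2420, payoff=78.3520, prob=0.618426
Price = Σ prob·payoff / R^4 = 55.711150 / 1.573519 = 35.4054

price = 35.4054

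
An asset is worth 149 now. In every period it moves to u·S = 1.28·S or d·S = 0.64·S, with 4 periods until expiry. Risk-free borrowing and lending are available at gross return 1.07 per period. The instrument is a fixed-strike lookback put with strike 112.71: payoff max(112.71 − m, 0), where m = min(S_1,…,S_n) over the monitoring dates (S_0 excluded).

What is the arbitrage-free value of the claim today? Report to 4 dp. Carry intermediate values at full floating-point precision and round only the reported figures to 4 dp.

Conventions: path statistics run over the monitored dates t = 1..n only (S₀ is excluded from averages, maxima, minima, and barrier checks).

Under the martingale measure an up-move has probability p* = 0.6719; value the claim as the probability-weighted average of per-path payoffs, discounted 4 periods at R = 1.07.
Enumerate all 2^4 = 16 price paths (U = up ×1.28, D = down ×0.64); each path with k up-moves has probability p*^k·(1−p*)^(4−k).
DDDD: m=24.9981, payoff=87.7119, prob=0.011592
UDDD: m=49.9961, payoff=62.7139, prob=0.023736
DUDD: m=49.9961, payoff=62.7139, prob=0.023736
UUDD: m=99.9922, payoff=12.7178, prob=0.048602
DDUD: m=49.9961, payoff=62.7139, prob=0.023736
UDUD: m=99.9922, payoff=12.7178, prob=0.048602
DUUD: m=95.3600, payoff=17.3500, prob=0.048602
UUUD: m=190.7200, payoff=0.0000, prob=0.099519
DDDU: m=39.0595, payoff=73.6505, prob=0.023736
UDDU: m=78.1189, payoff=34.5911, prob=0.048602
DUDU: m=78.1189, payoff=34.5911, prob=0.048602
UUDU: m=156.2378, payoff=0.0000, prob=0.099519
DDUU: m=61.0304, payoff=51.6796, prob=0.048602
UDUU: m=122.0608, payoff=0.0000, prob=0.099519
DUUU: m=95.3600, payoff=17.3500, prob=0.099519
UUUU: m=190.7200, payoff=0.0000, prob=0.203776
Price = Σ prob·payoff / R^4 = 16.910905 / 1.310796 = 12.9012

price = 12.9012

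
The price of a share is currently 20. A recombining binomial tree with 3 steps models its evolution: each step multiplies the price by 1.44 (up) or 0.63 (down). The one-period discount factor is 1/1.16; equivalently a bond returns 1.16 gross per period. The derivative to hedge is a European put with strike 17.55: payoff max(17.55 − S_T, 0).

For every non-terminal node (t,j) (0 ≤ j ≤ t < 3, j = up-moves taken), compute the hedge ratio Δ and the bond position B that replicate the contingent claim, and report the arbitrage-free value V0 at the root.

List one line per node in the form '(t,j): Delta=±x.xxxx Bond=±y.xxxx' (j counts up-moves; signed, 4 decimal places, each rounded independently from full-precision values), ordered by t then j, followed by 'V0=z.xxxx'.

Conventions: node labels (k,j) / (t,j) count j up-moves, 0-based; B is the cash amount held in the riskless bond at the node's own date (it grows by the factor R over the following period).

Arbitrage-free pricing uses the up-move probability p* = (R−d)/(u−d) = 0.6543, discounting each step at R = 1.16.
Payoffs at expiry: V(3,0)=12.5491, V(3,1)=6.1193, V(3,2)=0.0000, V(3,3)=0.0000
(2,0): S=7.9380. Δ = (V_up−V_dn)/(S_up−S_dn) = (6.1193−12.5491)/(11.4307−5.0009) = -1.0000. V = [p*·6.1193 + (1−p*)·12.5491]/1.16 = 7.1913. B = V − Δ·S = 15.1293.
(2,1): S=18.1440. Δ = (V_up−V_dn)/(S_up−S_dn) = (0.0000−6.1193)/(26.1274−11.4307) = -0.4164. V = [p*·0.0000 + (1−p*)·6.1193]/1.16 = 1.8235. B = V − Δ·S = 9.3782.
(2,2): S=41.4720. Δ = (V_up−V_dn)/(S_up−S_dn) = (0.0000−0.0000)/(59.7197−26.1274) = 0.0000. V = [p*·0.0000 + (1−p*)·0.0000]/1.16 = 0.0000. B = V − Δ·S = 0.0000.
(1,0): S=12.6000. Δ = (V_up−V_dn)/(S_up−S_dn) = (1.8235−7.1913)/(18.1440−7.9380) = -0.5259. V = [p*·1.8235 + (1−p*)·7.1913]/1.16 = 3.1716. B = V − Δ·S = 9.7985.
(1,1): S=28.8000. Δ = (V_up−V_dn)/(S_up−S_dn) = (0.0000−1.8235)/(41.4720−18.1440) = -0.0782. V = [p*·0.0000 + (1−p*)·1.8235]/1.16 = 0.5434. B = V − Δ·S = 2.7947.
(0,0): S=20.0000. Δ = (V_up−V_dn)/(S_up−S_dn) = (0.5434−3.1716)/(28.8000−12.6000) = -0.1622. V = [p*·0.5434 + (1−p*)·3.1716]/1.16 = 1.2517. B = V − Δ·S = 4.4963.
Verification: the root portfolio costs Δ(0,0)·S0 + B(0,0) = 1.2517, matching V0.

(0,0): Delta=-0.1622 Bond=4.4963
(1,0): Delta=-0.5259 Bond=9.7985
(1,1): Delta=-0.0782 Bond=2.7947
(2,0): Delta=-1.0000 Bond=15.1293
(2,1): Delta=-0.4164 Bond=9.3782
(2,2): Delta=0.0000 Bond=0.0000
V0=1.2517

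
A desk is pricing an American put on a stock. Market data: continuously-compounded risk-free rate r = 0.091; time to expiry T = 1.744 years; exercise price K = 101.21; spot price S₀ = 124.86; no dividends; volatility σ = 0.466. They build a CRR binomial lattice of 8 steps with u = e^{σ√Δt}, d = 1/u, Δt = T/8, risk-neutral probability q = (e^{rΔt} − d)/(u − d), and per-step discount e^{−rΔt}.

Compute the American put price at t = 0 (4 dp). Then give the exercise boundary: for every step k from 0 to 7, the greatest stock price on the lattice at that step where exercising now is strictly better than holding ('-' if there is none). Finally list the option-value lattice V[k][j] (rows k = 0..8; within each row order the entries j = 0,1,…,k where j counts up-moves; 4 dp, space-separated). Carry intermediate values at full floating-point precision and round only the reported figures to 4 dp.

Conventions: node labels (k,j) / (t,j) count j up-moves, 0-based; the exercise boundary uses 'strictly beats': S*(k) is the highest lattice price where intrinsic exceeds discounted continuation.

price = 12.0270
boundary = - - - - 52.2941 65.0047 52.2941 65.0047
tree:
12.0270
17.9143 6.4264
25.9308 10.3508 2.6282
36.3054 16.2545 4.6649 0.6282
48.9159 24.7388 8.1395 1.2602 0.0000
59.1413 36.2053 13.8843 2.5279 0.0000 0.0000
67.3672 48.9159 22.9501 5.0709 0.0000 0.0000 0.0000
73.9846 59.1413 36.2053 10.1721 0.0000 0.0000 0.0000 0.0000
79.3081 67.3672 48.9159 20.4051 0.0000 0.0000 0.0000 0.0000 0.0000

Δt=0.21800  u=1.24306  d=0.80447  q=0.49150  discount=0.98036
step 8 (expiry): payoffs max(K−S,0) = 79.3081 67.3672 48.9159 20.4051 0.0000 0.0000 0.0000 0.0000 0.0000
step 7: (k=7,j=0): S=27.2254, K−S=73.9846, hold=71.9966 ⇒ V=73.9846 exercise | (k=7,j=1): S=42.0687, K−S=59.1413, hold=57.1532 ⇒ V=59.1413 exercise | (k=7,j=2): S=65.0047, K−S=36.2053, hold=34.2172 ⇒ V=36.2053 exercise | (k=7,j=3): S=100.4455, K−S=0.7645, hold=10.1721 ⇒ V=10.1721 continue | (k=7,j=4): S=155.2087, K−S=0.0000, hold=0.0000 ⇒ V=0.0000 continue | (k=7,j=5): S=239.8289, K−S=0.0000, hold=0.0000 ⇒ V=0.0000 continue | (k=7,j=6): S=370.5843, K−S=0.0000, hold=0.0000 ⇒ V=0.0000 continue | (k=7,j=7): S=572.6280, K−S=0.0000, hold=0.0000 ⇒ V=0.0000 continue  boundary S*=65.0047
step 6: (k=6,j=0): S=33.8428, K−S=67.3672, hold=65.3791 ⇒ V=67.3672 exercise | (k=6,j=1): S=52.2941, K−S=48.9159, hold=46.9279 ⇒ V=48.9159 exercise | (k=6,j=2): S=80.8049, K−S=20.4051, hold=22.9501 ⇒ V=22.9501 continue | (k=6,j=3): S=124.8600, K−S=0.0000, hold=5.0709 ⇒ V=5.0709 continue | (k=6,j=4): S=192.9340, K−S=0.0000, hold=0.0000 ⇒ V=0.0000 continue | (k=6,j=5): S=298.1222, K−S=0.0000, hold=0.0000 ⇒ V=0.0000 continue | (k=6,j=6): S=460.6593, K−S=0.0000, hold=0.0000 ⇒ V=0.0000 continue  boundary S*=52.2941
step 5: (k=5,j=0): S=42.0687, K−S=59.1413, hold=57.1532 ⇒ V=59.1413 exercise | (k=5,j=1): S=65.0047, K−S=36.2053, hold=35.4435 ⇒ V=36.2053 exercise | (k=5,j=2): S=100.4455, K−S=0.7645, hold=13.8843 ⇒ V=13.8843 continue | (k=5,j=3): S=155.2087, K−S=0.0000, hold=2.5279 ⇒ V=2.5279 continue | (k=5,j=4): S=239.8289, K−S=0.0000, hold=0.0000 ⇒ V=0.0000 continue | (k=5,j=5): S=370.5843, K−S=0.0000, hold=0.0000 ⇒ V=0.0000 continue  boundary S*=65.0047
step 4: (k=4,j=0): S=52.2941, K−S=48.9159, hold=46.9279 ⇒ V=48.9159 exercise | (k=4,j=1): S=80.8049, K−S=20.4051, hold=24.7388 ⇒ V=24.7388 continue | (k=4,j=2): S=124.8600, K−S=0.0000, hold=8.1395 ⇒ V=8.1395 continue | (k=4,j=3): S=192.9340, K−S=0.0000, hold=1.2602 ⇒ V=1.2602 continue | (k=4,j=4): S=298.1222, K−S=0.0000, hold=0.0000 ⇒ V=0.0000 continue  boundary S*=52.2941
step 3: (k=3,j=0): S=65.0047, K−S=36.2053, hold=36.3054 ⇒ V=36.3054 continue | (k=3,j=1): S=100.4455, K−S=0.7645, hold=16.2545 ⇒ V=16.2545 continue | (k=3,j=2): S=155.2087, K−S=0.0000, hold=4.6649 ⇒ V=4.6649 continue | (k=3,j=3): S=239.8289, K−S=0.0000, hold=0.6282 ⇒ V=0.6282 continue  boundary S*=-
step 2: (k=2,j=0): S=80.8049, K−S=20.4051, hold=25.9308 ⇒ V=25.9308 continue | (k=2,j=1): S=124.8600, K−S=0.0000, hold=10.3508 ⇒ V=10.3508 continue | (k=2,j=2): S=192.9340, K−S=0.0000, hold=2.6282 ⇒ V=2.6282 continue  boundary S*=-
step 1: (k=1,j=0): S=100.4455, K−S=0.7645, hold=17.9143 ⇒ V=17.9143 continue | (k=1,j=1): S=155.2087, K−S=0.0000, hold=6.4264 ⇒ V=6.4264 continue  boundary S*=-
step 0: (k=0,j=0): S=124.8600, K−S=0.0000, hold=12.0270 ⇒ V=12.0270 continue  boundary S*=-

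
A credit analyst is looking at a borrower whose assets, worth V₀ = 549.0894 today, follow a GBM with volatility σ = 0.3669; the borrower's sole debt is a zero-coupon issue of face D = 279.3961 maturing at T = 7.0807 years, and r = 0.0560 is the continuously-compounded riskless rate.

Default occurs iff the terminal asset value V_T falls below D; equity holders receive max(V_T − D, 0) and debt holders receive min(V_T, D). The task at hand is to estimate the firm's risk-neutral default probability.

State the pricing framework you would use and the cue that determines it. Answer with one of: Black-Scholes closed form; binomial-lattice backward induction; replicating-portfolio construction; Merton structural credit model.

Key observation: the asked-for credit quantity lives on the firm's capital structure — asset value, asset volatility, debt face 279.3961 — which is the structural model's domain.

framework: Merton structural credit model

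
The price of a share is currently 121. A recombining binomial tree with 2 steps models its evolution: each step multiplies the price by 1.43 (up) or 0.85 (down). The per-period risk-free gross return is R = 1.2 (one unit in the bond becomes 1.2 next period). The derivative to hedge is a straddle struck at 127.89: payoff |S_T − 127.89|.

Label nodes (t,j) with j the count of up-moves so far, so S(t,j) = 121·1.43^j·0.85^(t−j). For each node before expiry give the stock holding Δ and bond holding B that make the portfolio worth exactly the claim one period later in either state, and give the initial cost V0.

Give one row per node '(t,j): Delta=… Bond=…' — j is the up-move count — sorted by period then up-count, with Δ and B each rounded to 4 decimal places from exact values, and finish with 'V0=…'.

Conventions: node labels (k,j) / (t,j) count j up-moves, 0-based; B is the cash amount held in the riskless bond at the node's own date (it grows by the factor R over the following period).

The replicating-portfolio and risk-neutral prices coincide; use p* = (1.2−0.85)/(1.43−0.85) = 0.6034 for the latter.
At maturity the claim pays: V(2,0)=40.4675, V(2,1)=19.1855, V(2,2)=119.5429
(1,0): S=102.8500. Δ = (V_up−V_dn)/(S_up−S_dn) = (19.1855−40.4675)/(147.0755−87.4225) = -0.3568. V = [p*·19.1855 + (1−p*)·40.4675]/1.2 = 23.0208. B = V − Δ·S = 59.7139.
(1,1): S=173.0300. Δ = (V_up−V_dn)/(S_up−S_dn) = (119.5429−19.1855)/(247.4329−147.0755) = 1.0000. V = [p*·119.5429 + (1−p*)·19.1855]/1.2 = 66.4550. B = V − Δ·S = -106.5750.
(0,0): S=121.0000. Δ = (V_up−V_dn)/(S_up−S_dn) = (66.4550−23.0208)/(173.0300−102.8500) = 0.6189. V = [p*·66.4550 + (1−p*)·23.0208]/1.2 = 41.0259. B = V − Δ·S = -33.8607.
Check: Δ(0,0)·S0 + B(0,0) = 41.0259 = V0.

(0,0): Delta=0.6189 Bond=-33.8607
(1,0): Delta=-0.3568 Bond=59.7139
(1,1): Delta=1.0000 Bond=-106.5750
V0=41.0259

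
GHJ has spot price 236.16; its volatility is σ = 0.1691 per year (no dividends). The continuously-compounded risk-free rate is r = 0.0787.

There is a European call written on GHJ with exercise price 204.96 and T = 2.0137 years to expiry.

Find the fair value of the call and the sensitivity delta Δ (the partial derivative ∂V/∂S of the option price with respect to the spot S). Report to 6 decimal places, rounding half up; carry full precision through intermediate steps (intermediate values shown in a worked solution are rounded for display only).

σ√T = 0.1691·√2.0137 = 0.239961
d₁ = (ln(S/K) + (r+σ²/2)T) / (σ√T) = (ln(236.16/204.96) + (0.0787+0.1691²/2)·2.0137) / 0.239961 = (0.141695 + 0.187269) / 0.239961 = 1.370903
d₂ = d₁ − σ√T = 1.370903 − 0.239961 = 1.130942
e^{−rT} = 0.853442
N(d₁) = 0.914797,  N(d₂) = 0.870960
Call price V = S·N(d₁) − K·e^{−rT}·N(d₂) = 216.038566 − 152.349578 = 63.688988
Δ = N(d₁) = 0.914797

price = 63.688988
Δ = 0.914797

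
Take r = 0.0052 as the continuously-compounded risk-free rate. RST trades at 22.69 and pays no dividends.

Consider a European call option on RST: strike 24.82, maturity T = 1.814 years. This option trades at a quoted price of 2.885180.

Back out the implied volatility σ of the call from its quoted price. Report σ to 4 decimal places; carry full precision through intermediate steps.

At σ = 0.2980 the Black–Scholes value reproduces the quote:
σ√T = 0.298·√1.814 = 0.401361
d₁ = (ln(S/K) + (r+σ²/2)T) / (σ√T) = (ln(22.69/24.82) + (0.0052+0.298²/2)·1.814) / 0.401361 = (-0.089725 + 0.089978) / 0.401361 = 0.000629
d₂ = d₁ − σ√T = 0.000629 − 0.401361 = -0.400732
e^{−rT} = 0.990612
N(d₁) = 0.500251,  N(d₂) = 0.344309
V = S·N(d₁) − K·e^{−rT}·N(d₂) = 11.350696 − 8.465516 = 2.885180 (matching the quote); vega is positive throughout, so no other σ reproduces this price

sigma = 0.2980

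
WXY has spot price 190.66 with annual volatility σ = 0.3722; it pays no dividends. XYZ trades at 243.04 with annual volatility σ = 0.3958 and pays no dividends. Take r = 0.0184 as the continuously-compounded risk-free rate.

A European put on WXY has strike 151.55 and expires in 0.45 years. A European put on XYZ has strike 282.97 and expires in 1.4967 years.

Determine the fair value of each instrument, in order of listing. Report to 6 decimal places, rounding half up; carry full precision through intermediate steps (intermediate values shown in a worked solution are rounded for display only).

price(WXY put K=151.55) = 3.831917
price(XYZ put K=282.97) = 67.298340

[WXY put K=151.55]
σ√T = 0.3722·√0.45 = 0.249679
d₁ = (ln(S/K) + (r+σ²/2)T) / (σ√T) = (ln(190.66/151.55) + (0.0184+0.3722²/2)·0.45) / 0.249679 = (0.229576 + 0.039450) / 0.249679 = 1.077486
d₂ = d₁ − σ√T = 1.077486 − 0.249679 = 0.827807
e^{−rT} = 0.991754
N(−d₁) = 0.140632,  N(−d₂) = 0.203890
price = K·e^{−rT}·N(−d₂) − S·N(−d₁) = 30.644735 − 26.812818 = 3.831917
[XYZ put K=282.97]
σ√T = 0.3958·√1.4967 = 0.484220
d₁ = (ln(S/K) + (r+σ²/2)T) / (σ√T) = (ln(243.04/282.97) + (0.0184+0.3958²/2)·1.4967) / 0.484220 = (-0.152115 + 0.144774) / 0.484220 = -0.015160
d₂ = d₁ − σ√T = -0.015160 − 0.484220 = -0.499381
e^{−rT} = 0.972836
N(−d₁) = 0.506048,  N(−d₂) = 0.691244
price = K·e^{−rT}·N(−d₂) − S·N(−d₁) = 190.288189 − 122.989849 = 67.298340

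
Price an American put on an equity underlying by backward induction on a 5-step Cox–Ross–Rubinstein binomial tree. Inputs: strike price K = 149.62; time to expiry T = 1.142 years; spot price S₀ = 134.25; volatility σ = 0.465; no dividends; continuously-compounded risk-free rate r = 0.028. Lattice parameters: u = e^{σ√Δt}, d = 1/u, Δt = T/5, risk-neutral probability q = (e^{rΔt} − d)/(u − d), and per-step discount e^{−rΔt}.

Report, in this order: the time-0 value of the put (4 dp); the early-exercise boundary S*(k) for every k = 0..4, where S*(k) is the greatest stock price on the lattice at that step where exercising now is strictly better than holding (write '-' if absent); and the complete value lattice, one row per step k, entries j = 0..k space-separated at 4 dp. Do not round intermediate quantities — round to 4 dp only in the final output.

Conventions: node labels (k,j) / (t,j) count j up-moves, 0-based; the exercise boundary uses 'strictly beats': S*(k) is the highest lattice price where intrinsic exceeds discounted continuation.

Δt=0.22840, u=1.24886, d=0.80073, q=0.45899, disc=e^(-rΔt)=0.99363
k=5 terminal: V=max(K-S,0) → 105.4274 80.6952 42.1217 0.0000 0.0000 0.0000
k=4: j=0 S=55.1903 intr=94.4297 cont=93.4759 V=94.4297[EX]; j=1 S=86.0773 intr=63.5427 cont=62.5889 V=63.5427[EX]; j=2 S=134.2500 intr=15.3700 cont=22.6431 V=22.6431[hold]; j=3 S=209.3824 intr=0.0000 cont=0.0000 V=0.0000[hold]; j=4 S=326.5622 intr=0.0000 cont=0.0000 V=0.0000[hold]  S*(4)=86.0773
k=3: j=0 S=68.9248 intr=80.6952 cont=79.7414 V=80.6952[EX]; j=1 S=107.4983 intr=42.1217 cont=44.4849 V=44.4849[hold]; j=2 S=167.6591 intr=0.0000 cont=12.1721 V=12.1721[hold]; j=3 S=261.4887 intr=0.0000 cont=0.0000 V=0.0000[hold]  S*(3)=68.9248
k=2: j=0 S=86.0773 intr=63.5427 cont=63.6667 V=63.6667[hold]; j=1 S=134.2500 intr=15.3700 cont=29.4648 V=29.4648[hold]; j=2 S=209.3824 intr=0.0000 cont=6.5433 V=6.5433[hold]  S*(2)=-
k=1: j=0 S=107.4983 intr=42.1217 cont=47.6627 V=47.6627[hold]; j=1 S=167.6591 intr=0.0000 cont=18.8233 V=18.8233[hold]  S*(1)=-
k=0: j=0 S=134.2500 intr=15.3700 cont=34.2063 V=34.2063[hold]  S*(0)=-

price = 34.2063
boundary = - - - 68.9248 86.0773
tree:
34.2063
47.6627 18.8233
63.6667 29.4648 6.5433
80.6952 44.4849 12.1721 0.0000
94.4297 63.5427 22.6431 0.0000 0.0000
105.4274 80.6952 42.1217 0.0000 0.0000 0.0000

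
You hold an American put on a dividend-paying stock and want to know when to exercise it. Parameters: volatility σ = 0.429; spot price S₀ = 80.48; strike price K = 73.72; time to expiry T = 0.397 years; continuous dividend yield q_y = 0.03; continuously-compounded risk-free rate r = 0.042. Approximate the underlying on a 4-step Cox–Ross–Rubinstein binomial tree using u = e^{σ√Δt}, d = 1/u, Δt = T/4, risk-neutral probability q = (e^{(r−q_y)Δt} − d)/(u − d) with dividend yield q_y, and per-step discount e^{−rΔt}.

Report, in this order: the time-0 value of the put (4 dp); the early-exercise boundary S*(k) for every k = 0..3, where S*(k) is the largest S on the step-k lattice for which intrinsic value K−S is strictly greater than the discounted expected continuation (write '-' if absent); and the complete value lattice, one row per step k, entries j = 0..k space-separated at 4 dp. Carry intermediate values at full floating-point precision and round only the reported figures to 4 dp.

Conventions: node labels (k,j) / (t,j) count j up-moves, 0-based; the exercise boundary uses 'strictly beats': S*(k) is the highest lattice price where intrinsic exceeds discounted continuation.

price = 5.4730
boundary = - - - 53.6538
tree:
5.4730
8.7803 1.8020
13.6171 3.4184 0.0000
20.0662 6.4848 0.0000 0.0000
26.8489 12.3019 0.0000 0.0000 0.0000

Δt=0.09925, u=1.14471, d=0.87358, q=0.47066, disc=e^(-rΔt)=0.99584
k=4 terminal: V=max(K-S,0) → 26.8489 12.3019 0.0000 0.0000 0.0000
k=3: j=0 S=53.6538 intr=20.0662 cont=19.9190 V=20.0662[EX]; j=1 S=70.3060 intr=3.4140 cont=6.4848 V=6.4848[hold]; j=2 S=92.1263 intr=0.0000 cont=0.0000 V=0.0000[hold]; j=3 S=120.7189 intr=0.0000 cont=0.0000 V=0.0000[hold]  S*(3)=53.6538
k=2: j=0 S=61.4181 intr=12.3019 cont=13.6171 V=13.6171[hold]; j=1 S=80.4800 intr=0.0000 cont=3.4184 V=3.4184[hold]; j=2 S=105.4580 intr=0.0000 cont=0.0000 V=0.0000[hold]  S*(2)=-
k=1: j=0 S=70.3060 intr=3.4140 cont=8.7803 V=8.7803[hold]; j=1 S=92.1263 intr=0.0000 cont=1.8020 V=1.8020[hold]  S*(1)=-
k=0: j=0 S=80.4800 intr=0.0000 cont=5.4730 V=5.4730[hold]  S*(0)=-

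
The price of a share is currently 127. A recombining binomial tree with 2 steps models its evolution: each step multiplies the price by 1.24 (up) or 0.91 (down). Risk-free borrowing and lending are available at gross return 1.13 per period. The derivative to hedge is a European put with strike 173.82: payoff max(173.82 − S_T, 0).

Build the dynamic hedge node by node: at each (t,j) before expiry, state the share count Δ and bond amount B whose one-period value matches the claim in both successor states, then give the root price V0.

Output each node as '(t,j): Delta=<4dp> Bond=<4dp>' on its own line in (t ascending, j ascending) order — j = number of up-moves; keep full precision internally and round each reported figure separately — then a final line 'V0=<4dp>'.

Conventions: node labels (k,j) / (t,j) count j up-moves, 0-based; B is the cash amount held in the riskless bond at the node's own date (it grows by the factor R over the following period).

(0,0): Delta=-0.6980 Bond=105.2370
(1,0): Delta=-1.0000 Bond=153.8230
(1,1): Delta=-0.5871 Bond=101.4652
V0=16.5944

Risk-neutral probability p* = (R−d)/(u−d) = (1.13−0.91)/(1.24−0.91) = 0.6667.
Expiry values: V(2,0)=68.6513, V(2,1)=30.5132, V(2,2)=0.0000
  t=1,j=0: stock 115.5700 → up 143.3068 (V=30.5132), down 105.1687 (V=68.6513). Price 38.2530; hedge Δ=-1.0000, bond B=153.8230.
  t=1,j=1: stock 157.4800 → up 195.2752 (V=0.0000), down 143.3068 (V=30.5132). Price 9.0009; hedge Δ=-0.5871, bond B=101.4652.
  t=0,j=0: stock 127.0000 → up 157.4800 (V=9.0009), down 115.5700 (V=38.2530). Price 16.5944; hedge Δ=-0.6980, bond B=105.2370.
Check: Δ(0,0)·S0 + B(0,0) = 16.5944 = V0.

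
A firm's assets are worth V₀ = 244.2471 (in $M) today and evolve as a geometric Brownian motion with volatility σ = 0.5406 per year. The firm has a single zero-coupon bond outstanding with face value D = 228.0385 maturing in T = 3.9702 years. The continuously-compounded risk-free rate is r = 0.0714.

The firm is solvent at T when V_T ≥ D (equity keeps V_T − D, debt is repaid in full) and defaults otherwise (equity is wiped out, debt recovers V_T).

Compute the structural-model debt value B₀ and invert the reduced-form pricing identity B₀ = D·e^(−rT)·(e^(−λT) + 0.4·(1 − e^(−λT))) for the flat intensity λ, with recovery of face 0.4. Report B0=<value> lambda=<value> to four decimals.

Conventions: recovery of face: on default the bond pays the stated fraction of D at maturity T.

With assets at 244.2471 and a single debt payment of 228.0385 at 3.9702 years:
d₁ = [ln(V₀/D) + (r + σ²/2)T] / (σ√T)
   = [ln(244.2471/228.0385) + (0.0714 + 0.5·0.5406²)·3.9702] / (0.5406·√3.9702)
   = [0.068666 + 0.863614] / 1.077165 = 0.865495
d₂ = d₁ − σ√T = 0.865495 − 1.077165 = -0.211670
N(d₁) = 0.806616,  N(d₂) = 0.416182,  e^(−rT) = 0.753164
E₀ = V₀·N(d₁) − D·e^(−rT)·N(d₂)
   = 244.2471·0.806616 − 228.0385·0.753164·0.416182 = 125.534259
B₀ = V₀ − E₀ = 244.2471 − 125.534259 = 118.712841
e^(−λT) = (B₀·e^(rT)/D − 0.4)/(1 − 0.4) = (118.7128·1.327732/228.0385 − 0.4)/0.6 = 0.48532296
λ = −ln(0.48532296)/3.9702 = 0.182092

B0=118.7128 lambda=0.1821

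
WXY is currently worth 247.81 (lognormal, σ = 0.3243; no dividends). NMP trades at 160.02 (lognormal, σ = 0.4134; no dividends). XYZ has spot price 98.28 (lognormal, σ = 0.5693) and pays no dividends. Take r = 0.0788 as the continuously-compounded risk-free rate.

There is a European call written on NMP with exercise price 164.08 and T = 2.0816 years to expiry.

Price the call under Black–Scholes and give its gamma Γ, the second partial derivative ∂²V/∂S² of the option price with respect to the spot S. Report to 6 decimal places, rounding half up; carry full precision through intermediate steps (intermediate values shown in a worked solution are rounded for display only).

price = 46.384992
Γ = 0.003630

σ√T = 0.4134·√2.0816 = 0.596443
d₁ = (ln(S/K) + (r+σ²/2)T) / (σ√T) = (ln(160.02/164.08) + (0.0788+0.4134²/2)·2.0816) / 0.596443 = (-0.025055 + 0.341902) / 0.596443 = 0.531227
d₂ = d₁ − σ√T = 0.531227 − 0.596443 = -0.065216
e^{−rT} = 0.848716
N(d₁) = 0.702369,  N(d₂) = 0.474001
Call price V = S·N(d₁) − K·e^{−rT}·N(d₂) = 112.393155 − 66.008164 = 46.384992
φ(d₁) = (1/√(2π))·e^{−d₁²/2} = 0.346442
Γ = φ(d₁) / (S·σ·√T) = 0.003630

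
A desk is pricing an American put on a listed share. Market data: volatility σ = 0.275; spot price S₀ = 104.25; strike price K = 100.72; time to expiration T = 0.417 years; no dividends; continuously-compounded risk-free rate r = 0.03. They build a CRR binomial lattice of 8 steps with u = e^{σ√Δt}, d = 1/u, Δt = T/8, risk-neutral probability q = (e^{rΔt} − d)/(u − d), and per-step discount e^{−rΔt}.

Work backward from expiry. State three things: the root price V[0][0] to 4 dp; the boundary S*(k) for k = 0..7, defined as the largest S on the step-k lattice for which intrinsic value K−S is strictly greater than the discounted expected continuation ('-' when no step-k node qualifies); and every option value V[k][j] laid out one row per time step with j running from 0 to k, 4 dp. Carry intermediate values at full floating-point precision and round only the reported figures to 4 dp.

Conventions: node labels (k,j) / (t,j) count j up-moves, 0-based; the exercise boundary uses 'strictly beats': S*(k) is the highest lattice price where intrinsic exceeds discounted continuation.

Δt=0.05212  u=1.06480  d=0.93915  q=0.49676  discount=0.99844
step 8 (expiry): payoffs max(K−S,0) = 37.6332 29.1925 19.6225 8.7721 0.0000 0.0000 0.0000 0.0000 0.0000
step 7: (k=7,j=0): S=67.1747, K−S=33.5453, hold=33.3879 ⇒ V=33.5453 exercise | (k=7,j=1): S=76.1623, K−S=24.5577, hold=24.4003 ⇒ V=24.5577 exercise | (k=7,j=2): S=86.3524, K−S=14.3676, hold=14.2102 ⇒ V=14.3676 exercise | (k=7,j=3): S=97.9059, K−S=2.8141, hold=4.4076 ⇒ V=4.4076 continue | (k=7,j=4): S=111.0052, K−S=0.0000, hold=0.0000 ⇒ V=0.0000 continue | (k=7,j=5): S=125.8571, K−S=0.0000, hold=0.0000 ⇒ V=0.0000 continue | (k=7,j=6): S=142.6960, K−S=0.0000, hold=0.0000 ⇒ V=0.0000 continue | (k=7,j=7): S=161.7880, K−S=0.0000, hold=0.0000 ⇒ V=0.0000 continue  boundary S*=86.3524
step 6: (k=6,j=0): S=71.5275, K−S=29.1925, hold=29.0351 ⇒ V=29.1925 exercise | (k=6,j=1): S=81.0975, K−S=19.6225, hold=19.4651 ⇒ V=19.6225 exercise | (k=6,j=2): S=91.9479, K−S=8.7721, hold=9.4051 ⇒ V=9.4051 continue | (k=6,j=3): S=104.2500, K−S=0.0000, hold=2.2146 ⇒ V=2.2146 continue | (k=6,j=4): S=118.1981, K−S=0.0000, hold=0.0000 ⇒ V=0.0000 continue | (k=6,j=5): S=134.0123, K−S=0.0000, hold=0.0000 ⇒ V=0.0000 continue | (k=6,j=6): S=151.9424, K−S=0.0000, hold=0.0000 ⇒ V=0.0000 continue  boundary S*=81.0975
step 5: (k=5,j=0): S=76.1623, K−S=24.5577, hold=24.4003 ⇒ V=24.5577 exercise | (k=5,j=1): S=86.3524, K−S=14.3676, hold=14.5241 ⇒ V=14.5241 continue | (k=5,j=2): S=97.9059, K−S=2.8141, hold=5.8240 ⇒ V=5.8240 continue | (k=5,j=3): S=111.0052, K−S=0.0000, hold=1.1127 ⇒ V=1.1127 continue | (k=5,j=4): S=125.8571, K−S=0.0000, hold=0.0000 ⇒ V=0.0000 continue | (k=5,j=5): S=142.6960, K−S=0.0000, hold=0.0000 ⇒ V=0.0000 continue  boundary S*=76.1623
step 4: (k=4,j=0): S=81.0975, K−S=19.6225, hold=19.5428 ⇒ V=19.6225 exercise | (k=4,j=1): S=91.9479, K−S=8.7721, hold=10.1863 ⇒ V=10.1863 continue | (k=4,j=2): S=104.2500, K−S=0.0000, hold=3.4782 ⇒ V=3.4782 continue | (k=4,j=3): S=118.1981, K−S=0.0000, hold=0.5591 ⇒ V=0.5591 continue | (k=4,j=4): S=134.0123, K−S=0.0000, hold=0.0000 ⇒ V=0.0000 continue  boundary S*=81.0975
step 3: (k=3,j=0): S=86.3524, K−S=14.3676, hold=14.9116 ⇒ V=14.9116 continue | (k=3,j=1): S=97.9059, K−S=2.8141, hold=6.8432 ⇒ V=6.8432 continue | (k=3,j=2): S=111.0052, K−S=0.0000, hold=2.0249 ⇒ V=2.0249 continue | (k=3,j=3): S=125.8571, K−S=0.0000, hold=0.2809 ⇒ V=0.2809 continue  boundary S*=-
step 2: (k=2,j=0): S=91.9479, K−S=8.7721, hold=10.8865 ⇒ V=10.8865 continue | (k=2,j=1): S=104.2500, K−S=0.0000, hold=4.4427 ⇒ V=4.4427 continue | (k=2,j=2): S=118.1981, K−S=0.0000, hold=1.1567 ⇒ V=1.1567 continue  boundary S*=-
step 1: (k=1,j=0): S=97.9059, K−S=2.8141, hold=7.6734 ⇒ V=7.6734 continue | (k=1,j=1): S=111.0052, K−S=0.0000, hold=2.8060 ⇒ V=2.8060 continue  boundary S*=-
step 0: (k=0,j=0): S=104.2500, K−S=0.0000, hold=5.2472 ⇒ V=5.2472 continue  boundary S*=-

price = 5.2472
boundary = - - - - 81.0975 76.1623 81.0975 86.3524
tree:
5.2472
7.6734 2.8060
10.8865 4.4427 1.1567
14.9116 6.8432 2.0249 0.2809
19.6225 10.1863 3.4782 0.5591 0.0000
24.5577 14.5241 5.8240 1.1127 0.0000 0.0000
29.1925 19.6225 9.4051 2.2146 0.0000 0.0000 0.0000
33.5453 24.5577 14.3676 4.4076 0.0000 0.0000 0.0000 0.0000
37.6332 29.1925 19.6225 8.7721 0.0000 0.0000 0.0000 0.0000 0.0000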